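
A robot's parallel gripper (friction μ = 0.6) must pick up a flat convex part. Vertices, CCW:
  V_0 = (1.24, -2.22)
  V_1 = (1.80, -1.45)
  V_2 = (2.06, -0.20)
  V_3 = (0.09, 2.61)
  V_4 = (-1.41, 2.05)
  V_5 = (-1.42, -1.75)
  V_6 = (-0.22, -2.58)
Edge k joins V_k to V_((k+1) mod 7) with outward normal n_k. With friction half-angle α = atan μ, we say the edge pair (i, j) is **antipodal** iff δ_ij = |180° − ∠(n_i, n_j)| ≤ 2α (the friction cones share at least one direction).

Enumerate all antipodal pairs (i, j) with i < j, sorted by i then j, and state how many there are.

α = atan 0.6 = 30.96°;  2α = 61.93°
n_0 = (+0.8087, -0.5882)
n_1 = (+0.9790, -0.2036)
n_2 = (+0.8188, +0.5740)
n_3 = (-0.3498, +0.9368)
n_4 = (-1.0000, +0.0026)
n_5 = (-0.5689, -0.8224)
n_6 = (+0.2394, -0.9709)
  (0,1): δ = 155.72°  ·
  (0,2): δ = 108.94°  ·
  (0,3): δ = 33.50°  ✓
  (0,4): δ = 35.88°  ✓
  (0,5): δ = 91.36°  ·
  (0,6): δ = 139.88°  ·
  (1,2): δ = 133.22°  ·
  (1,3): δ = 57.78°  ✓
  (1,4): δ = 11.60°  ✓
  (1,5): δ = 67.08°  ·
  (1,6): δ = 115.60°  ·
  (2,3): δ = 104.56°  ·
  (2,4): δ = 35.18°  ✓
  (2,5): δ = 20.30°  ✓
  (2,6): δ = 68.82°  ·
  (3,4): δ = 110.62°  ·
  (3,5): δ = 55.14°  ✓
  (3,6): δ = 6.62°  ✓
  (4,5): δ = 124.52°  ·
  (4,6): δ = 76.00°  ·
  (5,6): δ = 131.48°  ·
antipodal pairs: 8

count = 8; pairs: (0,3), (0,4), (1,3), (1,4), (2,4), (2,5), (3,5), (3,6)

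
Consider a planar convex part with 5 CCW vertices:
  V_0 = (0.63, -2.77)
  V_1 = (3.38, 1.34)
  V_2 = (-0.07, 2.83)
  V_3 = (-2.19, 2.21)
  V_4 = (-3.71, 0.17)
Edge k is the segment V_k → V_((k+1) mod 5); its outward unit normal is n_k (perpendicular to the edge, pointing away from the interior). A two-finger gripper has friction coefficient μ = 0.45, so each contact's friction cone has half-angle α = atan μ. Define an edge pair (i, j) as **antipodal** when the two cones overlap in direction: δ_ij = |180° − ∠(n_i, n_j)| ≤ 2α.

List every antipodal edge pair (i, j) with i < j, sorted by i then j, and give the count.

count = 3; pairs: (0,2), (0,3), (1,4)

α = atan 0.45 = 24.23°;  2α = 48.46°
n_0 = (+0.8311, -0.5561)
n_1 = (+0.3965, +0.9180)
n_2 = (-0.2807, +0.9598)
n_3 = (-0.8019, +0.5975)
n_4 = (-0.5608, -0.8279)
  (0,1): δ = 79.57°  ·
  (0,2): δ = 39.91°  ✓
  (0,3): δ = 2.90°  ✓
  (0,4): δ = 89.67°  ·
  (1,2): δ = 140.34°  ·
  (1,3): δ = 103.33°  ·
  (1,4): δ = 10.76°  ✓
  (2,3): δ = 142.99°  ·
  (2,4): δ = 50.42°  ·
  (3,4): δ = 87.42°  ·
antipodal pairs: 3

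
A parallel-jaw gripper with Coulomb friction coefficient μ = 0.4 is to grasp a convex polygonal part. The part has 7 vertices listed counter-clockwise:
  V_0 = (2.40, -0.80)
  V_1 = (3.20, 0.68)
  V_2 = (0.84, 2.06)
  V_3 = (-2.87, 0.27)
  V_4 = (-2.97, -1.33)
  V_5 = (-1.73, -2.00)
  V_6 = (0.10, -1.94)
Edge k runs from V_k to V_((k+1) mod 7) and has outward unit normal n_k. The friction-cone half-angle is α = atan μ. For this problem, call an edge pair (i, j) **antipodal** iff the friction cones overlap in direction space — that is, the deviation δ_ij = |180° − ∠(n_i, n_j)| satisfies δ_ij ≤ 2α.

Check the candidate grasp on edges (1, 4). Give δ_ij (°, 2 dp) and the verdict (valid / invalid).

δ = 1.93°, valid

α = atan 0.4 = 21.80°;  2α = 43.60°
edge 1: e_1 = (-2.36, +1.38);  n_1 = (+0.5048, +0.8632)
edge 4: e_4 = (+1.24, -0.67);  n_4 = (-0.4754, -0.8798)
∠(n_1, n_4) = 178.07°
δ = |180° − 178.07°| = 1.93°
1.93° ≤ 2α = 43.60°  →  valid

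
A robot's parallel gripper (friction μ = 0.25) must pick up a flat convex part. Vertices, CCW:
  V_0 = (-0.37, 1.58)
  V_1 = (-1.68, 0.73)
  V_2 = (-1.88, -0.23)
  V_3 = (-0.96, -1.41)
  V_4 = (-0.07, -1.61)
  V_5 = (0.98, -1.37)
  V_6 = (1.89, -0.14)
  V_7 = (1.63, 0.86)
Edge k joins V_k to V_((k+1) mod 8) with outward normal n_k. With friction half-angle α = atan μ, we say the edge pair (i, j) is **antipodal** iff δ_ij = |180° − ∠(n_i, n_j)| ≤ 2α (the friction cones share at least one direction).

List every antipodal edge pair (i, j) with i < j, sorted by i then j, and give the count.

α = atan 0.25 = 14.04°;  2α = 28.07°
n_0 = (-0.5443, +0.8389)
n_1 = (-0.9790, +0.2040)
n_2 = (-0.7886, -0.6149)
n_3 = (-0.2193, -0.9757)
n_4 = (+0.2228, -0.9749)
n_5 = (+0.8039, -0.5948)
n_6 = (+0.9678, +0.2516)
n_7 = (+0.3387, +0.9409)
  (0,1): δ = 134.75°  ·
  (0,2): δ = 85.04°  ·
  (0,3): δ = 45.64°  ·
  (0,4): δ = 20.10°  ✓
  (0,5): δ = 20.53°  ✓
  (0,6): δ = 71.60°  ·
  (0,7): δ = 127.22°  ·
  (1,2): δ = 130.29°  ·
  (1,3): δ = 90.90°  ·
  (1,4): δ = 65.36°  ·
  (1,5): δ = 24.73°  ✓
  (1,6): δ = 26.34°  ✓
  (1,7): δ = 81.97°  ·
  (2,3): δ = 140.61°  ·
  (2,4): δ = 115.07°  ·
  (2,5): δ = 74.44°  ·
  (2,6): δ = 23.37°  ✓
  (2,7): δ = 32.26°  ·
  (3,4): δ = 154.46°  ·
  (3,5): δ = 113.83°  ·
  (3,6): δ = 62.76°  ·
  (3,7): δ = 7.13°  ✓
  (4,5): δ = 139.37°  ·
  (4,6): δ = 88.30°  ·
  (4,7): δ = 32.67°  ·
  (5,6): δ = 128.93°  ·
  (5,7): δ = 73.30°  ·
  (6,7): δ = 124.37°  ·
antipodal pairs: 6

count = 6; pairs: (0,4), (0,5), (1,5), (1,6), (2,6), (3,7)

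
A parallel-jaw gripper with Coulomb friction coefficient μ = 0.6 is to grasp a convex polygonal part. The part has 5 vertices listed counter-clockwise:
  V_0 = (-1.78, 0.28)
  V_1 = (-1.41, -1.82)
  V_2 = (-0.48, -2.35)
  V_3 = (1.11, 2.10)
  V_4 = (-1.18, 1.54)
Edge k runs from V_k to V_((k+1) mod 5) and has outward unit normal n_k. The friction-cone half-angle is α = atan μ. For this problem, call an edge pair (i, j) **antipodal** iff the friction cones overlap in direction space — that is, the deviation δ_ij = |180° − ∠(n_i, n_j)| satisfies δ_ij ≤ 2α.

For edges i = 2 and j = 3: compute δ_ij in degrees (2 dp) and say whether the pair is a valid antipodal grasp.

α = atan 0.6 = 30.96°;  2α = 61.93°
edge 2: e_2 = (+1.59, +4.45);  n_2 = (+0.9417, -0.3365)
edge 3: e_3 = (-2.29, -0.56);  n_3 = (-0.2375, +0.9714)
∠(n_2, n_3) = 123.40°
δ = |180° − 123.40°| = 56.60°
56.60° ≤ 2α = 61.93°  →  valid

δ = 56.60°, valid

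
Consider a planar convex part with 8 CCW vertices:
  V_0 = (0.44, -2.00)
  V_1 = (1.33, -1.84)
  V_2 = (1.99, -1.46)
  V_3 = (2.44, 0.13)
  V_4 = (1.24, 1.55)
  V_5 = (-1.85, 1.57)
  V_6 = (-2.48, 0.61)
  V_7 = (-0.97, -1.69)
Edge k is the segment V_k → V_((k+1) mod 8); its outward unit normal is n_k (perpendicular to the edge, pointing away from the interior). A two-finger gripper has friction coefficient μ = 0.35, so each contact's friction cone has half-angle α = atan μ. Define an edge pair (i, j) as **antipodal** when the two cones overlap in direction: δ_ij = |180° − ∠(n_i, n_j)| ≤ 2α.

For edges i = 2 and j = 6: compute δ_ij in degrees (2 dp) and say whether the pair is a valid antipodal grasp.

δ = 49.09°, invalid

α = atan 0.35 = 19.29°;  2α = 38.58°
edge 2: e_2 = (+0.45, +1.59);  n_2 = (+0.9622, -0.2723)
edge 6: e_6 = (+1.51, -2.30);  n_6 = (-0.8359, -0.5488)
∠(n_2, n_6) = 130.91°
δ = |180° − 130.91°| = 49.09°
49.09° > 2α = 38.58°  →  invalid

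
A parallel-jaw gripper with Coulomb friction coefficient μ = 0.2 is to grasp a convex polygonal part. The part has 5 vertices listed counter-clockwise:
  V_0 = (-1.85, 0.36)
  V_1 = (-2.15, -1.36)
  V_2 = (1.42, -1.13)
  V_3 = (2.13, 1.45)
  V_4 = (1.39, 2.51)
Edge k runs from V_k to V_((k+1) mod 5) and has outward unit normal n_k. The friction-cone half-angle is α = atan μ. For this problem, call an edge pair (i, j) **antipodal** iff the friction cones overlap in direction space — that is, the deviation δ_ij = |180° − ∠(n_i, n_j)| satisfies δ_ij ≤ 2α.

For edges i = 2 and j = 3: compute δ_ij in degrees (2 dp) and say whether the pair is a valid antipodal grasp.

α = atan 0.2 = 11.31°;  2α = 22.62°
edge 2: e_2 = (+0.71, +2.58);  n_2 = (+0.9642, -0.2653)
edge 3: e_3 = (-0.74, +1.06);  n_3 = (+0.8200, +0.5724)
∠(n_2, n_3) = 50.31°
δ = |180° − 50.31°| = 129.69°
129.69° > 2α = 22.62°  →  invalid

δ = 129.69°, invalid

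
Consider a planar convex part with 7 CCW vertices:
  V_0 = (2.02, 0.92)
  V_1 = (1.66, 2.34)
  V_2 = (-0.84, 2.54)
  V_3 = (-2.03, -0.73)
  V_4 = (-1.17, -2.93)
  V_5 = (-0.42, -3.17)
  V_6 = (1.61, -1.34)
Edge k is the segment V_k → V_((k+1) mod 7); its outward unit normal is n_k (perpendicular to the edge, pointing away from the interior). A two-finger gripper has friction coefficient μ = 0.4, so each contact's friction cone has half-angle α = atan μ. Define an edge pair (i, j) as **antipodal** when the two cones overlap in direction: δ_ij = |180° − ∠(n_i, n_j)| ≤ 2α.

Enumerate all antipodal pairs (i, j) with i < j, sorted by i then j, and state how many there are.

count = 6; pairs: (0,2), (0,3), (1,4), (2,5), (2,6), (3,6)

α = atan 0.4 = 21.80°;  2α = 43.60°
n_0 = (+0.9693, +0.2457)
n_1 = (+0.0797, +0.9968)
n_2 = (-0.9397, +0.3420)
n_3 = (-0.9314, -0.3641)
n_4 = (-0.3048, -0.9524)
n_5 = (+0.6696, -0.7427)
n_6 = (+0.9839, -0.1785)
  (0,1): δ = 108.80°  ·
  (0,2): δ = 34.22°  ✓
  (0,3): δ = 7.13°  ✓
  (0,4): δ = 58.03°  ·
  (0,5): δ = 117.81°  ·
  (0,6): δ = 155.49°  ·
  (1,2): δ = 105.42°  ·
  (1,3): δ = 64.08°  ·
  (1,4): δ = 13.17°  ✓
  (1,5): δ = 46.61°  ·
  (1,6): δ = 84.29°  ·
  (2,3): δ = 138.65°  ·
  (2,4): δ = 87.75°  ·
  (2,5): δ = 27.97°  ✓
  (2,6): δ = 9.71°  ✓
  (3,4): δ = 129.10°  ·
  (3,5): δ = 69.32°  ·
  (3,6): δ = 31.63°  ✓
  (4,5): δ = 120.22°  ·
  (4,6): δ = 82.54°  ·
  (5,6): δ = 142.32°  ·
antipodal pairs: 6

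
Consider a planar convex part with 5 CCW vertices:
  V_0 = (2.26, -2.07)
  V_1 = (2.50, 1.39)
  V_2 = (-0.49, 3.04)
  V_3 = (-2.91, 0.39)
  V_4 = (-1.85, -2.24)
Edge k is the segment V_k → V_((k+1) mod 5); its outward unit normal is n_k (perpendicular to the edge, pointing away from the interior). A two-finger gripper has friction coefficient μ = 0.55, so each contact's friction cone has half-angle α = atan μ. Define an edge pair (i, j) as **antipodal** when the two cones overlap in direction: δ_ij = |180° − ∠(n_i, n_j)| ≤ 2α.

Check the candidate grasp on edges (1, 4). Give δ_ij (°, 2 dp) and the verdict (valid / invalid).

α = atan 0.55 = 28.81°;  2α = 57.62°
edge 1: e_1 = (-2.99, +1.65);  n_1 = (+0.4832, +0.8755)
edge 4: e_4 = (+4.11, +0.17);  n_4 = (+0.0413, -0.9991)
∠(n_1, n_4) = 148.74°
δ = |180° − 148.74°| = 31.26°
31.26° ≤ 2α = 57.62°  →  valid

δ = 31.26°, valid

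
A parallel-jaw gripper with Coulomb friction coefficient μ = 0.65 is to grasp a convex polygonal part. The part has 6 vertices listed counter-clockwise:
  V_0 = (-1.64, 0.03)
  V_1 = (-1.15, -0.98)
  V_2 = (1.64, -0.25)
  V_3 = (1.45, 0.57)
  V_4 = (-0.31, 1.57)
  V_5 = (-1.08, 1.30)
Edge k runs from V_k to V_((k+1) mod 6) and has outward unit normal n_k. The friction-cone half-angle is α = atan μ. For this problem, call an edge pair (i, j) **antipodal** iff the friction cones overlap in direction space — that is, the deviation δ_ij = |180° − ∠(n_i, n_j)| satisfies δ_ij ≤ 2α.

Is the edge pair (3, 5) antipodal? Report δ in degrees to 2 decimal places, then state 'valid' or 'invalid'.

α = atan 0.65 = 33.02°;  2α = 66.05°
edge 3: e_3 = (-1.76, +1.00);  n_3 = (+0.4940, +0.8695)
edge 5: e_5 = (-0.56, -1.27);  n_5 = (-0.9150, +0.4035)
∠(n_3, n_5) = 95.81°
δ = |180° − 95.81°| = 84.19°
84.19° > 2α = 66.05°  →  invalid

δ = 84.19°, invalid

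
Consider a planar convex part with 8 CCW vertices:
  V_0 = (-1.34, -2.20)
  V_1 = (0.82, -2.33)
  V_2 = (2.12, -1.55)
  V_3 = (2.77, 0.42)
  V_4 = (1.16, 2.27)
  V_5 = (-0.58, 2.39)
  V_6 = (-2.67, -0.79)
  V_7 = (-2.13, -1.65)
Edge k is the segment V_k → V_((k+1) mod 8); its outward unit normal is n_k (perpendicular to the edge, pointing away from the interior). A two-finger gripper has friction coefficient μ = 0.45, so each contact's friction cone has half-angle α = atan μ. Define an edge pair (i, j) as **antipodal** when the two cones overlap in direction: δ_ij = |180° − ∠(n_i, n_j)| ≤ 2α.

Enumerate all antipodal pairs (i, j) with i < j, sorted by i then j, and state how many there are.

count = 8; pairs: (0,3), (0,4), (1,4), (1,5), (2,5), (3,6), (3,7), (4,7)

α = atan 0.45 = 24.23°;  2α = 48.46°
n_0 = (-0.0601, -0.9982)
n_1 = (+0.5145, -0.8575)
n_2 = (+0.9496, -0.3133)
n_3 = (+0.7543, +0.6565)
n_4 = (+0.0688, +0.9976)
n_5 = (-0.8357, +0.5492)
n_6 = (-0.8469, -0.5318)
n_7 = (-0.5714, -0.8207)
  (0,1): δ = 145.59°  ·
  (0,2): δ = 104.82°  ·
  (0,3): δ = 45.52°  ✓
  (0,4): δ = 0.50°  ✓
  (0,5): δ = 60.13°  ·
  (0,6): δ = 125.57°  ·
  (0,7): δ = 148.60°  ·
  (1,2): δ = 139.22°  ·
  (1,3): δ = 79.93°  ·
  (1,4): δ = 34.91°  ✓
  (1,5): δ = 25.72°  ✓
  (1,6): δ = 91.16°  ·
  (1,7): δ = 114.19°  ·
  (2,3): δ = 120.71°  ·
  (2,4): δ = 75.68°  ·
  (2,5): δ = 15.05°  ✓
  (2,6): δ = 50.39°  ·
  (2,7): δ = 73.41°  ·
  (3,4): δ = 134.98°  ·
  (3,5): δ = 74.35°  ·
  (3,6): δ = 8.91°  ✓
  (3,7): δ = 14.12°  ✓
  (4,5): δ = 119.37°  ·
  (4,6): δ = 53.93°  ·
  (4,7): δ = 30.90°  ✓
  (5,6): δ = 114.56°  ·
  (5,7): δ = 91.53°  ·
  (6,7): δ = 156.97°  ·
antipodal pairs: 8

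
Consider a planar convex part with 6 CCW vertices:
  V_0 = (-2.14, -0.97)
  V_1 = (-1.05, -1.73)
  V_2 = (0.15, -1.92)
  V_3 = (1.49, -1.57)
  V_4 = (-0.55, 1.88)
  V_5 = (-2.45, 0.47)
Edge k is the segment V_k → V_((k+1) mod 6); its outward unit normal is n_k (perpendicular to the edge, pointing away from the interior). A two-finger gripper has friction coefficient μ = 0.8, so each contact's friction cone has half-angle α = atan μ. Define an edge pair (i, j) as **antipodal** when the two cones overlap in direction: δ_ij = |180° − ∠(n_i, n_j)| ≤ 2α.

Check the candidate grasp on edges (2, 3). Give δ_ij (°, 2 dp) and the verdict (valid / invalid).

α = atan 0.8 = 38.66°;  2α = 77.32°
edge 2: e_2 = (+1.34, +0.35);  n_2 = (+0.2527, -0.9675)
edge 3: e_3 = (-2.04, +3.45);  n_3 = (+0.8608, +0.5090)
∠(n_2, n_3) = 105.96°
δ = |180° − 105.96°| = 74.04°
74.04° ≤ 2α = 77.32°  →  valid

δ = 74.04°, valid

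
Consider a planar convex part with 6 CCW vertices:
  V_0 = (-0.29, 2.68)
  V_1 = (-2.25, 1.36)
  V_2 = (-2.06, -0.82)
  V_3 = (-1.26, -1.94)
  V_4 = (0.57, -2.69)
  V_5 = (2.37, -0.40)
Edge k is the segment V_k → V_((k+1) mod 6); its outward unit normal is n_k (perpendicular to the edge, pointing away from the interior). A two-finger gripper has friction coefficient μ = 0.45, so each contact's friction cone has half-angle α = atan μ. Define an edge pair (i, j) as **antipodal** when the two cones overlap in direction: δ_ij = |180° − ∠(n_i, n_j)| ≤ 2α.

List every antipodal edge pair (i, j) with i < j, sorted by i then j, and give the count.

α = atan 0.45 = 24.23°;  2α = 48.46°
n_0 = (-0.5586, +0.8294)
n_1 = (-0.9962, -0.0868)
n_2 = (-0.8137, -0.5812)
n_3 = (-0.3792, -0.9253)
n_4 = (+0.7862, -0.6180)
n_5 = (+0.7568, +0.6536)
  (0,1): δ = 118.98°  ·
  (0,2): δ = 88.42°  ·
  (0,3): δ = 56.24°  ·
  (0,4): δ = 17.87°  ✓
  (0,5): δ = 96.86°  ·
  (1,2): δ = 149.44°  ·
  (1,3): δ = 117.27°  ·
  (1,4): δ = 43.15°  ✓
  (1,5): δ = 35.83°  ✓
  (2,3): δ = 147.82°  ·
  (2,4): δ = 73.71°  ·
  (2,5): δ = 5.28°  ✓
  (3,4): δ = 105.88°  ·
  (3,5): δ = 26.90°  ✓
  (4,5): δ = 101.02°  ·
antipodal pairs: 5

count = 5; pairs: (0,4), (1,4), (1,5), (2,5), (3,5)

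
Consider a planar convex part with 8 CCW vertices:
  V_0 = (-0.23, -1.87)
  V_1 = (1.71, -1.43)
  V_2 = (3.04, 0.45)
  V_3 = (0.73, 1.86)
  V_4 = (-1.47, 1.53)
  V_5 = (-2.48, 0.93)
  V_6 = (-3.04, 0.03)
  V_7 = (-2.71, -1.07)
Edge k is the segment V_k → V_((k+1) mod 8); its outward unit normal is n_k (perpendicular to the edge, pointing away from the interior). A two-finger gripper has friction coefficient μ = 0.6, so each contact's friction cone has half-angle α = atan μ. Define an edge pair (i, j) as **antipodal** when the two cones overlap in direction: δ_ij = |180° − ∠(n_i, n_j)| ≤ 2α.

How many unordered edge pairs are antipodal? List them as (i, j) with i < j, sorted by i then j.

count = 12; pairs: (0,2), (0,3), (0,4), (0,5), (1,3), (1,4), (1,5), (1,6), (2,6), (2,7), (3,7), (4,7)

α = atan 0.6 = 30.96°;  2α = 61.93°
n_0 = (+0.2212, -0.9752)
n_1 = (+0.8164, -0.5775)
n_2 = (+0.5210, +0.8536)
n_3 = (-0.1483, +0.9889)
n_4 = (-0.5107, +0.8597)
n_5 = (-0.8491, +0.5283)
n_6 = (-0.9578, -0.2873)
n_7 = (-0.3070, -0.9517)
  (0,1): δ = 138.06°  ·
  (0,2): δ = 44.18°  ✓
  (0,3): δ = 4.25°  ✓
  (0,4): δ = 17.93°  ✓
  (0,5): δ = 45.33°  ✓
  (0,6): δ = 93.92°  ·
  (0,7): δ = 149.34°  ·
  (1,2): δ = 86.12°  ·
  (1,3): δ = 46.19°  ✓
  (1,4): δ = 24.01°  ✓
  (1,5): δ = 3.39°  ✓
  (1,6): δ = 51.98°  ✓
  (1,7): δ = 107.40°  ·
  (2,3): δ = 140.07°  ·
  (2,4): δ = 117.89°  ·
  (2,5): δ = 90.49°  ·
  (2,6): δ = 41.90°  ✓
  (2,7): δ = 13.52°  ✓
  (3,4): δ = 157.82°  ·
  (3,5): δ = 130.42°  ·
  (3,6): δ = 81.83°  ·
  (3,7): δ = 26.41°  ✓
  (4,5): δ = 152.60°  ·
  (4,6): δ = 104.01°  ·
  (4,7): δ = 48.59°  ✓
  (5,6): δ = 131.41°  ·
  (5,7): δ = 75.99°  ·
  (6,7): δ = 124.58°  ·
antipodal pairs: 12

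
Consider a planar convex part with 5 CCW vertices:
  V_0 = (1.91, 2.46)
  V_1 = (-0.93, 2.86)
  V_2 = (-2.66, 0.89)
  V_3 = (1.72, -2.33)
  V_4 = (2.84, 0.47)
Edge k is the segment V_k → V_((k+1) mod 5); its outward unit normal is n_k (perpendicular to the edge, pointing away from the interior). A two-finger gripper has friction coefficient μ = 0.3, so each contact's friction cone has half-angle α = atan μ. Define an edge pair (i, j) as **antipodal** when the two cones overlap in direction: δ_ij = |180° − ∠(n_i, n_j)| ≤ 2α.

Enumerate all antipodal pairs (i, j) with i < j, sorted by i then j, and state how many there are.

α = atan 0.3 = 16.70°;  2α = 33.40°
n_0 = (+0.1395, +0.9902)
n_1 = (-0.7514, +0.6599)
n_2 = (-0.5923, -0.8057)
n_3 = (+0.9285, -0.3714)
n_4 = (+0.9060, +0.4234)
  (0,1): δ = 123.27°  ·
  (0,2): δ = 28.30°  ✓
  (0,3): δ = 76.22°  ·
  (0,4): δ = 123.07°  ·
  (1,2): δ = 85.03°  ·
  (1,3): δ = 19.49°  ✓
  (1,4): δ = 66.34°  ·
  (2,3): δ = 75.48°  ·
  (2,4): δ = 28.63°  ✓
  (3,4): δ = 133.15°  ·
antipodal pairs: 3

count = 3; pairs: (0,2), (1,3), (2,4)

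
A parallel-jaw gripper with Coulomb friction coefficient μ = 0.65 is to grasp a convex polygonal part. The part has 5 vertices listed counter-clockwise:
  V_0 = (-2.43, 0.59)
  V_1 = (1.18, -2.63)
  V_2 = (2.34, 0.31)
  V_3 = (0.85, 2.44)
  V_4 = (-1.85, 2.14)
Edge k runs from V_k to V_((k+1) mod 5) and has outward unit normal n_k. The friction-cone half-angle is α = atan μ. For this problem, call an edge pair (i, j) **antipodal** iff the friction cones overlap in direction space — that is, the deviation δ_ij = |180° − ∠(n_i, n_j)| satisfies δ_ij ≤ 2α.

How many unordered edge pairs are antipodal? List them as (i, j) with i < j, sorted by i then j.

α = atan 0.65 = 33.02°;  2α = 66.05°
n_0 = (-0.6656, -0.7463)
n_1 = (+0.9302, -0.3670)
n_2 = (+0.8194, +0.5732)
n_3 = (-0.1104, +0.9939)
n_4 = (-0.9366, +0.3505)
  (0,1): δ = 69.80°  ·
  (0,2): δ = 13.29°  ✓
  (0,3): δ = 48.07°  ✓
  (0,4): δ = 111.22°  ·
  (1,2): δ = 123.49°  ·
  (1,3): δ = 62.13°  ✓
  (1,4): δ = 1.02°  ✓
  (2,3): δ = 118.63°  ·
  (2,4): δ = 55.49°  ✓
  (3,4): δ = 116.86°  ·
antipodal pairs: 5

count = 5; pairs: (0,2), (0,3), (1,3), (1,4), (2,4)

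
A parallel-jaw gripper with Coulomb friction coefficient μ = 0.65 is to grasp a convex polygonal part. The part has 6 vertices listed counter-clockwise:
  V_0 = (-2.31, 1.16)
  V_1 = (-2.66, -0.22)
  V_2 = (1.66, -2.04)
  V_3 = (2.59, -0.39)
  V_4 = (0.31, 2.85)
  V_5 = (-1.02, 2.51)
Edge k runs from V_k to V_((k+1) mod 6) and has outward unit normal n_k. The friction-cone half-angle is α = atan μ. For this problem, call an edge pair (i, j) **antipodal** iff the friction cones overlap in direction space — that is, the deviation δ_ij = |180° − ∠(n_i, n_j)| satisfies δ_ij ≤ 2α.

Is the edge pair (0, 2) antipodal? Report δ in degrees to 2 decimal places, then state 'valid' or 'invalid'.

δ = 15.18°, valid

α = atan 0.65 = 33.02°;  2α = 66.05°
edge 0: e_0 = (-0.35, -1.38);  n_0 = (-0.9693, +0.2458)
edge 2: e_2 = (+0.93, +1.65);  n_2 = (+0.8712, -0.4910)
∠(n_0, n_2) = 164.82°
δ = |180° − 164.82°| = 15.18°
15.18° ≤ 2α = 66.05°  →  valid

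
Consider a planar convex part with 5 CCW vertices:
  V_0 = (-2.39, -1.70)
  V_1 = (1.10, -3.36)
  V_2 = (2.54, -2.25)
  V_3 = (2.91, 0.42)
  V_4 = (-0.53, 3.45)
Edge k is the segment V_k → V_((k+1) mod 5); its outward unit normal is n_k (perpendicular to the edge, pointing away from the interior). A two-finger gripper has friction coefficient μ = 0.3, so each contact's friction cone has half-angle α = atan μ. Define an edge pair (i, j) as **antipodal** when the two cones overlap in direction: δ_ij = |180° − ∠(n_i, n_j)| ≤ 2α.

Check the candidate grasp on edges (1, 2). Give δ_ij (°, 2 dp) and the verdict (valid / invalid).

δ = 135.52°, invalid

α = atan 0.3 = 16.70°;  2α = 33.40°
edge 1: e_1 = (+1.44, +1.11);  n_1 = (+0.6105, -0.7920)
edge 2: e_2 = (+0.37, +2.67);  n_2 = (+0.9905, -0.1373)
∠(n_1, n_2) = 44.48°
δ = |180° − 44.48°| = 135.52°
135.52° > 2α = 33.40°  →  invalid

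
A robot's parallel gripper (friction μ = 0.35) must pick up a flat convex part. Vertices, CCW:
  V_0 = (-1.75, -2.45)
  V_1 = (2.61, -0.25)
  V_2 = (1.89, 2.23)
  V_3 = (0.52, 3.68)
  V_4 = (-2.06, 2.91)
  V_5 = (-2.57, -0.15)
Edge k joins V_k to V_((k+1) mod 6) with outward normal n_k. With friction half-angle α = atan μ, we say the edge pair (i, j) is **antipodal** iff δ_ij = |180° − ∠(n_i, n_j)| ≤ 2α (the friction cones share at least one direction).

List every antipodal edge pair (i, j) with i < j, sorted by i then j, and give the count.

α = atan 0.35 = 19.29°;  2α = 38.58°
n_0 = (+0.4505, -0.8928)
n_1 = (+0.9603, +0.2788)
n_2 = (+0.7269, +0.6868)
n_3 = (-0.2860, +0.9582)
n_4 = (-0.9864, +0.1644)
n_5 = (-0.9419, -0.3358)
  (0,1): δ = 100.59°  ·
  (0,2): δ = 73.40°  ·
  (0,3): δ = 10.16°  ✓
  (0,4): δ = 53.76°  ·
  (0,5): δ = 82.85°  ·
  (1,2): δ = 152.81°  ·
  (1,3): δ = 89.57°  ·
  (1,4): δ = 25.65°  ✓
  (1,5): δ = 3.43°  ✓
  (2,3): δ = 116.76°  ·
  (2,4): δ = 52.84°  ·
  (2,5): δ = 23.75°  ✓
  (3,4): δ = 116.08°  ·
  (3,5): δ = 87.00°  ·
  (4,5): δ = 150.92°  ·
antipodal pairs: 4

count = 4; pairs: (0,3), (1,4), (1,5), (2,5)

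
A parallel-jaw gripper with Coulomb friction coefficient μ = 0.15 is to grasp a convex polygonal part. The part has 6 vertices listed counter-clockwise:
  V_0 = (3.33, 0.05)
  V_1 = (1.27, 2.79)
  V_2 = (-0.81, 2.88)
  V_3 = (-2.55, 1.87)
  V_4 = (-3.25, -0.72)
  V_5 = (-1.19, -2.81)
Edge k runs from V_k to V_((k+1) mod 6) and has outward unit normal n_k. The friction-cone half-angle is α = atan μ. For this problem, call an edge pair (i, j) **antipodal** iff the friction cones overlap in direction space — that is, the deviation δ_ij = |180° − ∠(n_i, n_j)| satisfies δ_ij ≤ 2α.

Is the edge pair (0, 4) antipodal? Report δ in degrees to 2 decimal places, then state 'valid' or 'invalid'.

δ = 7.65°, valid

α = atan 0.15 = 8.53°;  2α = 17.06°
edge 0: e_0 = (-2.06, +2.74);  n_0 = (+0.7993, +0.6009)
edge 4: e_4 = (+2.06, -2.09);  n_4 = (-0.7122, -0.7020)
∠(n_0, n_4) = 172.35°
δ = |180° − 172.35°| = 7.65°
7.65° ≤ 2α = 17.06°  →  valid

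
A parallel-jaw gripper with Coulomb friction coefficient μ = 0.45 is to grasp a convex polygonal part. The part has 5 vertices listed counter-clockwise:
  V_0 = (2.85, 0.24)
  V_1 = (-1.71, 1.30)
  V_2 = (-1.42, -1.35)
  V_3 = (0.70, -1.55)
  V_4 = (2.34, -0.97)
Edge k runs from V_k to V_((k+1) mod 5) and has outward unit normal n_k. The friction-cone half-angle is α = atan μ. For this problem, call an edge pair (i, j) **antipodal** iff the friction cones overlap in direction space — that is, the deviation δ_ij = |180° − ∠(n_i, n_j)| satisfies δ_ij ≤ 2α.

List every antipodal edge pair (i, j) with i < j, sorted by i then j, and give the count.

count = 3; pairs: (0,2), (0,3), (1,4)

α = atan 0.45 = 24.23°;  2α = 48.46°
n_0 = (+0.2264, +0.9740)
n_1 = (-0.9941, -0.1088)
n_2 = (-0.0939, -0.9956)
n_3 = (+0.3334, -0.9428)
n_4 = (+0.9215, -0.3884)
  (0,1): δ = 70.67°  ·
  (0,2): δ = 7.70°  ✓
  (0,3): δ = 32.56°  ✓
  (0,4): δ = 80.23°  ·
  (1,2): δ = 101.63°  ·
  (1,3): δ = 76.77°  ·
  (1,4): δ = 29.10°  ✓
  (2,3): δ = 155.13°  ·
  (2,4): δ = 107.47°  ·
  (3,4): δ = 132.33°  ·
antipodal pairs: 3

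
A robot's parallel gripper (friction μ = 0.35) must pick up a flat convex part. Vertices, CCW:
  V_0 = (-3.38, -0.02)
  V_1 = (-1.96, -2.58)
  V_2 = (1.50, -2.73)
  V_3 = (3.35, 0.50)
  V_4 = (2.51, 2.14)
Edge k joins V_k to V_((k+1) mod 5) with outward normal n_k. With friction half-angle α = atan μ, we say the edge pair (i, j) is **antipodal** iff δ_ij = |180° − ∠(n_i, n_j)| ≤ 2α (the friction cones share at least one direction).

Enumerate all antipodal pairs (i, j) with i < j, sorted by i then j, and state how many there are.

count = 2; pairs: (0,3), (1,4)

α = atan 0.35 = 19.29°;  2α = 38.58°
n_0 = (-0.8745, -0.4851)
n_1 = (-0.0433, -0.9991)
n_2 = (+0.8677, -0.4970)
n_3 = (+0.8900, +0.4559)
n_4 = (-0.3443, +0.9389)
  (0,1): δ = 121.50°  ·
  (0,2): δ = 58.82°  ·
  (0,3): δ = 1.90°  ✓
  (0,4): δ = 81.12°  ·
  (1,2): δ = 117.32°  ·
  (1,3): δ = 60.40°  ·
  (1,4): δ = 22.62°  ✓
  (2,3): δ = 123.08°  ·
  (2,4): δ = 40.06°  ·
  (3,4): δ = 96.98°  ·
antipodal pairs: 2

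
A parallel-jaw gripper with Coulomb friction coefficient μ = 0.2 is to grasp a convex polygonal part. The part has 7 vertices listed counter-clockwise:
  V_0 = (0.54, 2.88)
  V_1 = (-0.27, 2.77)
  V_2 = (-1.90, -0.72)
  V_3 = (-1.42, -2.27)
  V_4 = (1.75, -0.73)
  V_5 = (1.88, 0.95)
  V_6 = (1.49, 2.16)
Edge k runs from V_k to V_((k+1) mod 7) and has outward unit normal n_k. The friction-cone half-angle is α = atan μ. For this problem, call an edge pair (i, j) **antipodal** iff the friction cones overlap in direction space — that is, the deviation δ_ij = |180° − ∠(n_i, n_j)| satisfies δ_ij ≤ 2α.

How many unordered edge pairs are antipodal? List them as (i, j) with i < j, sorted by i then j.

α = atan 0.2 = 11.31°;  2α = 22.62°
n_0 = (-0.1346, +0.9909)
n_1 = (-0.9061, +0.4232)
n_2 = (-0.9552, -0.2958)
n_3 = (+0.4370, -0.8995)
n_4 = (+0.9970, -0.0772)
n_5 = (+0.9518, +0.3068)
n_6 = (+0.6040, +0.7970)
  (0,1): δ = 122.77°  ·
  (0,2): δ = 80.53°  ·
  (0,3): δ = 18.18°  ✓
  (0,4): δ = 77.84°  ·
  (0,5): δ = 100.13°  ·
  (0,6): δ = 135.11°  ·
  (1,2): δ = 137.76°  ·
  (1,3): δ = 39.05°  ·
  (1,4): δ = 20.61°  ✓
  (1,5): δ = 42.90°  ·
  (1,6): δ = 77.88°  ·
  (2,3): δ = 81.30°  ·
  (2,4): δ = 21.63°  ✓
  (2,5): δ = 0.66°  ✓
  (2,6): δ = 35.64°  ·
  (3,4): δ = 120.34°  ·
  (3,5): δ = 98.05°  ·
  (3,6): δ = 63.07°  ·
  (4,5): δ = 157.71°  ·
  (4,6): δ = 122.73°  ·
  (5,6): δ = 145.02°  ·
antipodal pairs: 4

count = 4; pairs: (0,3), (1,4), (2,4), (2,5)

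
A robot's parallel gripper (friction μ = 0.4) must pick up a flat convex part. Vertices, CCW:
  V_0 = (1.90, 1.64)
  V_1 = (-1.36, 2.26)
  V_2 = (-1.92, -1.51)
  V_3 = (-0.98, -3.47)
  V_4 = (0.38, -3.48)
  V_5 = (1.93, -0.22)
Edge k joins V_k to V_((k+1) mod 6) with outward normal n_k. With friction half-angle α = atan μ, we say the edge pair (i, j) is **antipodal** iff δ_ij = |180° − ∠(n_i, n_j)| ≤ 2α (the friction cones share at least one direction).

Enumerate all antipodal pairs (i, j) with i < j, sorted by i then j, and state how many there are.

α = atan 0.4 = 21.80°;  2α = 43.60°
n_0 = (+0.1868, +0.9824)
n_1 = (-0.9891, +0.1469)
n_2 = (-0.9017, -0.4324)
n_3 = (-0.0074, -1.0000)
n_4 = (+0.9031, -0.4294)
n_5 = (+0.9999, +0.0161)
  (0,1): δ = 87.68°  ·
  (0,2): δ = 53.61°  ·
  (0,3): δ = 10.35°  ✓
  (0,4): δ = 75.34°  ·
  (0,5): δ = 101.69°  ·
  (1,2): δ = 145.93°  ·
  (1,3): δ = 81.97°  ·
  (1,4): δ = 16.98°  ✓
  (1,5): δ = 9.37°  ✓
  (2,3): δ = 116.04°  ·
  (2,4): δ = 51.05°  ·
  (2,5): δ = 24.70°  ✓
  (3,4): δ = 115.01°  ·
  (3,5): δ = 88.65°  ·
  (4,5): δ = 153.65°  ·
antipodal pairs: 4

count = 4; pairs: (0,3), (1,4), (1,5), (2,5)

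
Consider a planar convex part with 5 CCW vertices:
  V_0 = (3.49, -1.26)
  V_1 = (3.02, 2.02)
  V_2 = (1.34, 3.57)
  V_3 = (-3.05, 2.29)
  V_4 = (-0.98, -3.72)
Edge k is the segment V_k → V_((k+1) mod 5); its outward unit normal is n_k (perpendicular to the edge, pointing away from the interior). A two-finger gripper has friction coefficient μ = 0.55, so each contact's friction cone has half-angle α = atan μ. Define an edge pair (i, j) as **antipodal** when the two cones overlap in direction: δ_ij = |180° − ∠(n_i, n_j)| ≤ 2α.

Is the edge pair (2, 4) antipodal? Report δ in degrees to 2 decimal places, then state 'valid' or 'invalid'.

α = atan 0.55 = 28.81°;  2α = 57.62°
edge 2: e_2 = (-4.39, -1.28);  n_2 = (-0.2799, +0.9600)
edge 4: e_4 = (+4.47, +2.46);  n_4 = (+0.4821, -0.8761)
∠(n_2, n_4) = 167.43°
δ = |180° − 167.43°| = 12.57°
12.57° ≤ 2α = 57.62°  →  valid

δ = 12.57°, valid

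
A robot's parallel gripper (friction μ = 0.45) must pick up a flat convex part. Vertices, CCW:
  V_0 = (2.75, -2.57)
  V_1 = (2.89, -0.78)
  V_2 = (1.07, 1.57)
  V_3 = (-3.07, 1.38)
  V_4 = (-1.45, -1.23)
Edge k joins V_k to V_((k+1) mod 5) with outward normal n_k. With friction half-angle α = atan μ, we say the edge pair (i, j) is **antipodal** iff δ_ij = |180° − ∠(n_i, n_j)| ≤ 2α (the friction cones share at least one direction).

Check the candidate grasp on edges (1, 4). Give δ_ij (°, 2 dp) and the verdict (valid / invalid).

δ = 34.55°, valid

α = atan 0.45 = 24.23°;  2α = 48.46°
edge 1: e_1 = (-1.82, +2.35);  n_1 = (+0.7906, +0.6123)
edge 4: e_4 = (+4.20, -1.34);  n_4 = (-0.3040, -0.9527)
∠(n_1, n_4) = 145.45°
δ = |180° − 145.45°| = 34.55°
34.55° ≤ 2α = 48.46°  →  valid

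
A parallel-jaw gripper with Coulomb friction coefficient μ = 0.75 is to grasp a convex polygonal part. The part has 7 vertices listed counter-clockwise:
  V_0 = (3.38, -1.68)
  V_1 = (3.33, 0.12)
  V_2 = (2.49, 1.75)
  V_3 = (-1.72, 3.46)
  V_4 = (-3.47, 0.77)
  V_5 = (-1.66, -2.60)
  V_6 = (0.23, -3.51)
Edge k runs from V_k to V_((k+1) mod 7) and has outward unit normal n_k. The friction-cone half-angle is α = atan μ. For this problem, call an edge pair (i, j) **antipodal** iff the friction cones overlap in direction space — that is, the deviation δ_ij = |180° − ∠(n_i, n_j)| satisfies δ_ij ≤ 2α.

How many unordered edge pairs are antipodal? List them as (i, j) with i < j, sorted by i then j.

α = atan 0.75 = 36.87°;  2α = 73.74°
n_0 = (+0.9996, +0.0278)
n_1 = (+0.8889, +0.4581)
n_2 = (+0.3763, +0.9265)
n_3 = (-0.8382, +0.5453)
n_4 = (-0.8810, -0.4732)
n_5 = (-0.4338, -0.9010)
n_6 = (+0.5023, -0.8647)
  (0,1): δ = 154.33°  ·
  (0,2): δ = 113.70°  ·
  (0,3): δ = 34.64°  ✓
  (0,4): δ = 26.65°  ✓
  (0,5): δ = 62.70°  ✓
  (0,6): δ = 118.56°  ·
  (1,2): δ = 139.37°  ·
  (1,3): δ = 60.31°  ✓
  (1,4): δ = 0.98°  ✓
  (1,5): δ = 37.03°  ✓
  (1,6): δ = 92.89°  ·
  (2,3): δ = 100.94°  ·
  (2,4): δ = 39.65°  ✓
  (2,5): δ = 3.60°  ✓
  (2,6): δ = 52.26°  ✓
  (3,4): δ = 118.71°  ·
  (3,5): δ = 82.66°  ·
  (3,6): δ = 26.80°  ✓
  (4,5): δ = 143.95°  ·
  (4,6): δ = 88.09°  ·
  (5,6): δ = 124.14°  ·
antipodal pairs: 10

count = 10; pairs: (0,3), (0,4), (0,5), (1,3), (1,4), (1,5), (2,4), (2,5), (2,6), (3,6)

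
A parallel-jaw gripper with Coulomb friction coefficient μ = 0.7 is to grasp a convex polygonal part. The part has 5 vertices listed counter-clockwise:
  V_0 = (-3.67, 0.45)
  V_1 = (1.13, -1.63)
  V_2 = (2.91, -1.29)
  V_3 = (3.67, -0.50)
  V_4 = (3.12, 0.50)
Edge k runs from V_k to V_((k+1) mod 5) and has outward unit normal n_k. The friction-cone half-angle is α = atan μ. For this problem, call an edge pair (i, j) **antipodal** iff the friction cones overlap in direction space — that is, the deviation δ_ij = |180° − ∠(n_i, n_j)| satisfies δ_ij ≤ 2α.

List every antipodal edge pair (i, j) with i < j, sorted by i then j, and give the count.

count = 4; pairs: (0,3), (0,4), (1,4), (2,4)

α = atan 0.7 = 34.99°;  2α = 69.98°
n_0 = (-0.3976, -0.9176)
n_1 = (+0.1876, -0.9822)
n_2 = (+0.7207, -0.6933)
n_3 = (+0.8762, +0.4819)
n_4 = (-0.0074, +1.0000)
  (0,1): δ = 145.76°  ·
  (0,2): δ = 110.46°  ·
  (0,3): δ = 37.76°  ✓
  (0,4): δ = 23.85°  ✓
  (1,2): δ = 144.71°  ·
  (1,3): δ = 72.00°  ·
  (1,4): δ = 10.39°  ✓
  (2,3): δ = 107.30°  ·
  (2,4): δ = 45.69°  ✓
  (3,4): δ = 118.39°  ·
antipodal pairs: 4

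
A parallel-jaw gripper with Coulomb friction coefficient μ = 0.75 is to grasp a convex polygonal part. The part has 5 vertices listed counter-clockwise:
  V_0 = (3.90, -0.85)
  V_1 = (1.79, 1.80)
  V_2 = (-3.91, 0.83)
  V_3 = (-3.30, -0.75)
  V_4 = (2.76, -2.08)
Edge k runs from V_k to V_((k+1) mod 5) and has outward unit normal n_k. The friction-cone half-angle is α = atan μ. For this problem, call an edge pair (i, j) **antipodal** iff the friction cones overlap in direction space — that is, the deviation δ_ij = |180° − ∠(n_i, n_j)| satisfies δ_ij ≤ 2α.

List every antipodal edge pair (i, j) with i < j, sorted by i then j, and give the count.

α = atan 0.75 = 36.87°;  2α = 73.74°
n_0 = (+0.7823, +0.6229)
n_1 = (-0.1678, +0.9858)
n_2 = (-0.9329, -0.3602)
n_3 = (-0.2144, -0.9768)
n_4 = (+0.7334, -0.6798)
  (0,1): δ = 118.87°  ·
  (0,2): δ = 17.42°  ✓
  (0,3): δ = 39.09°  ✓
  (0,4): δ = 98.65°  ·
  (1,2): δ = 78.55°  ·
  (1,3): δ = 22.04°  ✓
  (1,4): δ = 37.52°  ✓
  (2,3): δ = 123.49°  ·
  (2,4): δ = 63.94°  ✓
  (3,4): δ = 120.45°  ·
antipodal pairs: 5

count = 5; pairs: (0,2), (0,3), (1,3), (1,4), (2,4)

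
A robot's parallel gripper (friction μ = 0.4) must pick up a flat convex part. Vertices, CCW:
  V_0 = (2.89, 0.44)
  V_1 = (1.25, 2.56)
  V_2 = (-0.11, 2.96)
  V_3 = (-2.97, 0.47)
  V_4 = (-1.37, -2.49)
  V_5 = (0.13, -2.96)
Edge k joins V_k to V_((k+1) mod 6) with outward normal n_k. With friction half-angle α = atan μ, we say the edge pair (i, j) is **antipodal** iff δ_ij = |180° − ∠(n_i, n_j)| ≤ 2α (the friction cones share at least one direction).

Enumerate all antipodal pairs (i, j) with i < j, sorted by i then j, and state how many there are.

α = atan 0.4 = 21.80°;  2α = 43.60°
n_0 = (+0.7910, +0.6119)
n_1 = (+0.2822, +0.9594)
n_2 = (-0.6566, +0.7542)
n_3 = (-0.8797, -0.4755)
n_4 = (-0.2990, -0.9543)
n_5 = (+0.7764, -0.6302)
  (0,1): δ = 144.11°  ·
  (0,2): δ = 86.68°  ·
  (0,3): δ = 9.33°  ✓
  (0,4): δ = 34.88°  ✓
  (0,5): δ = 103.21°  ·
  (1,2): δ = 122.57°  ·
  (1,3): δ = 45.22°  ·
  (1,4): δ = 1.01°  ✓
  (1,5): δ = 67.32°  ·
  (2,3): δ = 102.65°  ·
  (2,4): δ = 58.44°  ·
  (2,5): δ = 9.89°  ✓
  (3,4): δ = 135.79°  ·
  (3,5): δ = 67.46°  ·
  (4,5): δ = 111.67°  ·
antipodal pairs: 4

count = 4; pairs: (0,3), (0,4), (1,4), (2,5)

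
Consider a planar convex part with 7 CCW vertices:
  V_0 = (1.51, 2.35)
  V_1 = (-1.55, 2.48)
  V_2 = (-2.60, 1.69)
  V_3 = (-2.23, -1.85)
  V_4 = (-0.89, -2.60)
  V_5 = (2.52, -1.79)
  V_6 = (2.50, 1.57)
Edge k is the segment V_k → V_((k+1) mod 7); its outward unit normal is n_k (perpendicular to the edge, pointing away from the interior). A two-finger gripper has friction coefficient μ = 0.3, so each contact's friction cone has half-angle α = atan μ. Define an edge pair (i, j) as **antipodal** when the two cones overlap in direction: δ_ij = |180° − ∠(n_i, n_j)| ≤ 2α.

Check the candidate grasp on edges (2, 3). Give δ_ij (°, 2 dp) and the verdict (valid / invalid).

α = atan 0.3 = 16.70°;  2α = 33.40°
edge 2: e_2 = (+0.37, -3.54);  n_2 = (-0.9946, -0.1040)
edge 3: e_3 = (+1.34, -0.75);  n_3 = (-0.4884, -0.8726)
∠(n_2, n_3) = 54.80°
δ = |180° − 54.80°| = 125.20°
125.20° > 2α = 33.40°  →  invalid

δ = 125.20°, invalid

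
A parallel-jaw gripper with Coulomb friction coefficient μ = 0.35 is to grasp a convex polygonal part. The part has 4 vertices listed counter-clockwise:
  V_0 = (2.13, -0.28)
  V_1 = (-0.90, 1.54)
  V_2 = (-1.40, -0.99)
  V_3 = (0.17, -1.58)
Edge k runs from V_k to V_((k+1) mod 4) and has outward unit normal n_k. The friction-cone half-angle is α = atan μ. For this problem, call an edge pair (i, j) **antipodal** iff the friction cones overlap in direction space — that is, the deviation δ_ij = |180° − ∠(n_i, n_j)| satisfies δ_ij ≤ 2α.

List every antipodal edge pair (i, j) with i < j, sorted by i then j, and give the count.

α = atan 0.35 = 19.29°;  2α = 38.58°
n_0 = (+0.5149, +0.8572)
n_1 = (-0.9810, +0.1939)
n_2 = (-0.3518, -0.9361)
n_3 = (+0.5527, -0.8334)
  (0,1): δ = 70.19°  ·
  (0,2): δ = 10.40°  ✓
  (0,3): δ = 64.55°  ·
  (1,2): δ = 99.42°  ·
  (1,3): δ = 45.27°  ·
  (2,3): δ = 125.85°  ·
antipodal pairs: 1

count = 1; pairs: (0,2)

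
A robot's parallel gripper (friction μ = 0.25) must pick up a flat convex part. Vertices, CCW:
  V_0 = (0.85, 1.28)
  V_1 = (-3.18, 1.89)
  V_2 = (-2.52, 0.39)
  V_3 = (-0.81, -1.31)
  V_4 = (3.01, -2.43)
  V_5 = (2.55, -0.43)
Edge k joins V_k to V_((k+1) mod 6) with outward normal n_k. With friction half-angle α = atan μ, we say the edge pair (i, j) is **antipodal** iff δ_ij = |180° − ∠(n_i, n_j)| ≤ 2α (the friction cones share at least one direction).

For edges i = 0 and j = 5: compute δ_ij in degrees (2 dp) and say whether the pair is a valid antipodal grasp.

α = atan 0.25 = 14.04°;  2α = 28.07°
edge 0: e_0 = (-4.03, +0.61);  n_0 = (+0.1497, +0.9887)
edge 5: e_5 = (-1.70, +1.71);  n_5 = (+0.7092, +0.7050)
∠(n_0, n_5) = 36.56°
δ = |180° − 36.56°| = 143.44°
143.44° > 2α = 28.07°  →  invalid

δ = 143.44°, invalid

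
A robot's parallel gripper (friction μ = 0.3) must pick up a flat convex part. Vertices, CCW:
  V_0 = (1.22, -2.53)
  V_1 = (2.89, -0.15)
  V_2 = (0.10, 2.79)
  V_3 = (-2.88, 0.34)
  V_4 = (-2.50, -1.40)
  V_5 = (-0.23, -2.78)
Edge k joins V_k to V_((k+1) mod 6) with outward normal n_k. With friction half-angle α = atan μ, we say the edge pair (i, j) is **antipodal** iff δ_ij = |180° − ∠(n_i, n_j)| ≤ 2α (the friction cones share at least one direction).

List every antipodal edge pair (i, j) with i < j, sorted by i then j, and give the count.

α = atan 0.3 = 16.70°;  2α = 33.40°
n_0 = (+0.8186, -0.5744)
n_1 = (+0.7254, +0.6884)
n_2 = (-0.6351, +0.7725)
n_3 = (-0.9770, -0.2134)
n_4 = (-0.5195, -0.8545)
n_5 = (+0.1699, -0.9855)
  (0,1): δ = 101.44°  ·
  (0,2): δ = 15.52°  ✓
  (0,3): δ = 47.38°  ·
  (0,4): δ = 93.76°  ·
  (0,5): δ = 134.84°  ·
  (1,2): δ = 94.08°  ·
  (1,3): δ = 31.18°  ✓
  (1,4): δ = 15.20°  ✓
  (1,5): δ = 56.28°  ·
  (2,3): δ = 117.11°  ·
  (2,4): δ = 70.72°  ·
  (2,5): δ = 29.64°  ✓
  (3,4): δ = 133.62°  ·
  (3,5): δ = 92.54°  ·
  (4,5): δ = 138.92°  ·
antipodal pairs: 4

count = 4; pairs: (0,2), (1,3), (1,4), (2,5)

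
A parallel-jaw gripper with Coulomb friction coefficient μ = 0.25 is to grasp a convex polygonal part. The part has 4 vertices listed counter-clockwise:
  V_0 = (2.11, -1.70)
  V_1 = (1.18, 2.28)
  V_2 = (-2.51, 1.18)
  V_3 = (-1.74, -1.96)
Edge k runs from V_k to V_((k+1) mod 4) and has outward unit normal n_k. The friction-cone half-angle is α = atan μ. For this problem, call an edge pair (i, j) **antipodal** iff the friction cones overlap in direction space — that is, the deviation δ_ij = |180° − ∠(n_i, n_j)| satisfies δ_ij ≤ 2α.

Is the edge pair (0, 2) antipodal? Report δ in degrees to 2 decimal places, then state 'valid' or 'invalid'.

δ = 0.63°, valid

α = atan 0.25 = 14.04°;  2α = 28.07°
edge 0: e_0 = (-0.93, +3.98);  n_0 = (+0.9738, +0.2275)
edge 2: e_2 = (+0.77, -3.14);  n_2 = (-0.9712, -0.2382)
∠(n_0, n_2) = 179.37°
δ = |180° − 179.37°| = 0.63°
0.63° ≤ 2α = 28.07°  →  valid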